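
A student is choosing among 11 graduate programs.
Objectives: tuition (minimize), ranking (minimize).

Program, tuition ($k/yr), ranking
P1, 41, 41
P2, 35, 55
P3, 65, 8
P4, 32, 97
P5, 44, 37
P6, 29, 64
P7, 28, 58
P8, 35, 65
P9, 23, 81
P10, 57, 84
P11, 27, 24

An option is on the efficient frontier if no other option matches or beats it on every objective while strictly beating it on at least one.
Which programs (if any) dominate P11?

P1: worse on tuition (41 vs 27).
P2: worse on tuition (35 vs 27).
P3: worse on tuition (65 vs 27).
P4: worse on tuition (32 vs 27).
P5: worse on tuition (44 vs 27).
P6: worse on tuition (29 vs 27).
P7: worse on tuition (28 vs 27).
P8: worse on tuition (35 vs 27).
P9: worse on ranking (81 vs 24).
P10: worse on tuition (57 vs 27).
No option dominates P11.

none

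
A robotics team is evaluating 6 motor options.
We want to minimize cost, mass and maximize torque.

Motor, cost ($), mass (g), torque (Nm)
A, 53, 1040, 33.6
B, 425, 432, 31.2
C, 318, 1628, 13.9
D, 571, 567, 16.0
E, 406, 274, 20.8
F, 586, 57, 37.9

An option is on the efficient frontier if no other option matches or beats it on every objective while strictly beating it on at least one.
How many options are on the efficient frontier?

4

A: not dominated (best cost).
B: not dominated.
C: dominated by A (cost 53≤318, mass 1040≤1628, torque 33.6≥13.9).
D: dominated by B (cost 425≤571, mass 432≤567, torque 31.2≥16.0).
E: not dominated.
F: not dominated (best mass).
Pareto-optimal: A, B, E, F → 4.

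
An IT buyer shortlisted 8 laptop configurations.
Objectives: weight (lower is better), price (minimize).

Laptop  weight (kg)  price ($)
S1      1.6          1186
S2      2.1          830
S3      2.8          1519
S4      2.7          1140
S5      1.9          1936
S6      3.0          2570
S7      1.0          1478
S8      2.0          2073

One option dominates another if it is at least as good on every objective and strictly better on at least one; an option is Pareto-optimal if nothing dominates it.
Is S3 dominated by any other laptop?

Yes

S1 vs S3: weight 1.6≤2.8, price 1186≤1519 — S1 is at least as good on every objective and strictly better on at least one, so S1 dominates S3.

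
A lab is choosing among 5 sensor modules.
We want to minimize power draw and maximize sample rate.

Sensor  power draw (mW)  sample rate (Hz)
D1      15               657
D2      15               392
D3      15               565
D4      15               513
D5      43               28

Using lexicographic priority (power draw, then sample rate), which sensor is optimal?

D1

First minimize power draw: best is 15, kept {D1, D2, D3, D4}.
Then maximize sample rate: best is 657, kept {D1}.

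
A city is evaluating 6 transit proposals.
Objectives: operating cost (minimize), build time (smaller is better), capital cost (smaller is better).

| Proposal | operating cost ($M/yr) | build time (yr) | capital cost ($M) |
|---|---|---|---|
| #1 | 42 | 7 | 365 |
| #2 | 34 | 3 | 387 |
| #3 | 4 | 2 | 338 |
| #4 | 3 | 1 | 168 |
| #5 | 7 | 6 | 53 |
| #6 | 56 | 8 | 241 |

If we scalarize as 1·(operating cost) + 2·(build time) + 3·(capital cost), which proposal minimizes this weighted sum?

#5

#1: 1·42 + 2·7 + 3·365 = 1151
#2: 1·34 + 2·3 + 3·387 = 1201
#3: 1·4 + 2·2 + 3·338 = 1022
#4: 1·3 + 2·1 + 3·168 = 509
#5: 1·7 + 2·6 + 3·53 = 178
#6: 1·56 + 2·8 + 3·241 = 795
Lowest: #5 at 178.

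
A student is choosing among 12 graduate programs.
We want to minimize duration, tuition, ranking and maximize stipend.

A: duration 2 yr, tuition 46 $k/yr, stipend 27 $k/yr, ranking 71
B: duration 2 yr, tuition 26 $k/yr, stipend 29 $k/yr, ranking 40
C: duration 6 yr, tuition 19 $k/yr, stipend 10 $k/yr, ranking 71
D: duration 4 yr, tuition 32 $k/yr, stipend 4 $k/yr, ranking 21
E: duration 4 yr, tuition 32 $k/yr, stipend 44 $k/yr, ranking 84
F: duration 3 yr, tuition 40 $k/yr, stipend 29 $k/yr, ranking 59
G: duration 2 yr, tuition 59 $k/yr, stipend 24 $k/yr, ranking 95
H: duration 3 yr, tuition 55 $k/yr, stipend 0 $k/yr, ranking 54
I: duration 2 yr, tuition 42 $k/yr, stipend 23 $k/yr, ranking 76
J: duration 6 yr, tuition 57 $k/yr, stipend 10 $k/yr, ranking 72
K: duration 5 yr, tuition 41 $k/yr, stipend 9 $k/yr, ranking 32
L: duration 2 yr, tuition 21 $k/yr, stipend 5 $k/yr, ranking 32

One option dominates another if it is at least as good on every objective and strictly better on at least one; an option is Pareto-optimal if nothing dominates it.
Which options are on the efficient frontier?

B, C, D, E, K, L

A: dominated by B (duration 2≤2, tuition 26≤46, stipend 29≥27, ranking 40≤71).
B: not dominated.
C: not dominated (best tuition).
D: not dominated (best ranking).
E: not dominated (best stipend).
F: dominated by B (duration 2≤3, tuition 26≤40, stipend 29≥29, ranking 40≤59).
G: dominated by A (duration 2≤2, tuition 46≤59, stipend 27≥24, ranking 71≤95).
H: dominated by B (duration 2≤3, tuition 26≤55, stipend 29≥0, ranking 40≤54).
I: dominated by B (duration 2≤2, tuition 26≤42, stipend 29≥23, ranking 40≤76).
J: dominated by A (duration 2≤6, tuition 46≤57, stipend 27≥10, ranking 71≤72).
K: not dominated.
L: not dominated.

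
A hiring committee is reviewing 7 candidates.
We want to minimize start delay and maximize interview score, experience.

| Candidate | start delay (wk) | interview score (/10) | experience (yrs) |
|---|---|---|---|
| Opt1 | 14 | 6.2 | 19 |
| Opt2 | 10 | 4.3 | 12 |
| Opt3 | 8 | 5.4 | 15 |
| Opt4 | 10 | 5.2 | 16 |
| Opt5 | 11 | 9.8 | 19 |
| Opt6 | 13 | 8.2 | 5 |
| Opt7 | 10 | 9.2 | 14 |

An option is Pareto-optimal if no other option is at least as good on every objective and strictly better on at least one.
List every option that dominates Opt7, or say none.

none

Opt1: worse on start delay (14 vs 10).
Opt2: worse on interview score (4.3 vs 9.2).
Opt3: worse on interview score (5.4 vs 9.2).
Opt4: worse on interview score (5.2 vs 9.2).
Opt5: worse on start delay (11 vs 10).
Opt6: worse on start delay (13 vs 10).
No option dominates Opt7.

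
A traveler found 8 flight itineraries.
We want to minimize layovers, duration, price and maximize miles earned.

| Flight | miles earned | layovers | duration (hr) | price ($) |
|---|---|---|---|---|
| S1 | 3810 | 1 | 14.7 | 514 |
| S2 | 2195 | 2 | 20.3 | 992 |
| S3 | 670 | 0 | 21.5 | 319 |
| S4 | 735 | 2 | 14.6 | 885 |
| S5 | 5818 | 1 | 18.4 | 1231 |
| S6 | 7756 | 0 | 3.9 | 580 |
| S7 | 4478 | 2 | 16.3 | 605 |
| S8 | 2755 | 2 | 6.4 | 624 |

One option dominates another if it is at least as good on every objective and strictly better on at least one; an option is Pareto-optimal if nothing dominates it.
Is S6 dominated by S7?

S7 vs S6: S7 is worse on miles earned (4478 vs 7756), so it does not dominate S6.

No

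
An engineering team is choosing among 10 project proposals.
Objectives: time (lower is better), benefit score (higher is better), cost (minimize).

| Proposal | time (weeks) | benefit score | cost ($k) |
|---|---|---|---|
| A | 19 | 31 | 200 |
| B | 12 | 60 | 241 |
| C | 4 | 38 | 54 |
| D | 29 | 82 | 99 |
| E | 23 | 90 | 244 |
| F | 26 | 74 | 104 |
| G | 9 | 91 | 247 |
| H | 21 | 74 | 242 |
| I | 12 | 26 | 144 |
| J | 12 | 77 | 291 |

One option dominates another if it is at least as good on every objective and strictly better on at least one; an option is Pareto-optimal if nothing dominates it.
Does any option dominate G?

A: worse on time (19 vs 9).
B: worse on time (12 vs 9).
C: worse on benefit score (38 vs 91).
D: worse on time (29 vs 9).
E: worse on time (23 vs 9).
F: worse on time (26 vs 9).
H: worse on time (21 vs 9).
I: worse on time (12 vs 9).
J: worse on time (12 vs 9).
No option is at least as good as G on every objective and strictly better on one.

No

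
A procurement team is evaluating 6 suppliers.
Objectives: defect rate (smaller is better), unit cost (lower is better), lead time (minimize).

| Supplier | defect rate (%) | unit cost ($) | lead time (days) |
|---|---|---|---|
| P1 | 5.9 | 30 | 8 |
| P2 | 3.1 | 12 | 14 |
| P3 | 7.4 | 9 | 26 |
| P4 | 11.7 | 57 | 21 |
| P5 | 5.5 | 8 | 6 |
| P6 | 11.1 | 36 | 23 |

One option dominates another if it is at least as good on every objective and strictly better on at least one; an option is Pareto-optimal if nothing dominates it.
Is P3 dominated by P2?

No

P2 vs P3: P2 is worse on unit cost (12 vs 9), so it does not dominate P3.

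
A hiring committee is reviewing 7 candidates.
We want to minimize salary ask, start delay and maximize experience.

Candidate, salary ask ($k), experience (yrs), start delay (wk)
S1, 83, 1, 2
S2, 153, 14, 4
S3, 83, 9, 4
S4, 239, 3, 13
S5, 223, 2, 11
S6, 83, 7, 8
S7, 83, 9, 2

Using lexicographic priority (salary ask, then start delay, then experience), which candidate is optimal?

S7

First minimize salary ask: best is 83, kept {S1, S3, S6, S7}.
Then minimize start delay: best is 2, kept {S1, S7}.
Then maximize experience: best is 9, kept {S7}.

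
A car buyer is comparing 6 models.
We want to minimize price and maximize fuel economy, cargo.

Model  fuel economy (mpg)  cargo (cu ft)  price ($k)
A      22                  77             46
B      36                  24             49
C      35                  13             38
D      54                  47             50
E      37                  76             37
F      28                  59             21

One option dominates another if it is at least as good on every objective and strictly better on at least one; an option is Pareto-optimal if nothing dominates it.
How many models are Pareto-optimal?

4

A: not dominated (best cargo).
B: dominated by E (fuel economy 37≥36, cargo 76≥24, price 37≤49).
C: dominated by E (fuel economy 37≥35, cargo 76≥13, price 37≤38).
D: not dominated (best fuel economy).
E: not dominated.
F: not dominated (best price).
Pareto-optimal: A, D, E, F → 4.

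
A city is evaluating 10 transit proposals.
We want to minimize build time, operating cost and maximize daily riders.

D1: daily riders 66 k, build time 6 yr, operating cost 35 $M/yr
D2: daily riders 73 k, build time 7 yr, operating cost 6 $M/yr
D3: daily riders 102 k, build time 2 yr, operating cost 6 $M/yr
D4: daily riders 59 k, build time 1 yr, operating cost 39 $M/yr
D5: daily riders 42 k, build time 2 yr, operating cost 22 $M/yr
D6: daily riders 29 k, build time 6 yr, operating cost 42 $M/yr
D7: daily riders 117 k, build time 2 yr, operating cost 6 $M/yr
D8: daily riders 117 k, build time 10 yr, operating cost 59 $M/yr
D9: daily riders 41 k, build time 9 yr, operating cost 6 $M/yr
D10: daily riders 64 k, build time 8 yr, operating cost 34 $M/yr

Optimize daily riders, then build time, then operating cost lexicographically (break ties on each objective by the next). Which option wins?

First maximize daily riders: best is 117, kept {D7, D8}.
Then minimize build time: best is 2, kept {D7}.

D7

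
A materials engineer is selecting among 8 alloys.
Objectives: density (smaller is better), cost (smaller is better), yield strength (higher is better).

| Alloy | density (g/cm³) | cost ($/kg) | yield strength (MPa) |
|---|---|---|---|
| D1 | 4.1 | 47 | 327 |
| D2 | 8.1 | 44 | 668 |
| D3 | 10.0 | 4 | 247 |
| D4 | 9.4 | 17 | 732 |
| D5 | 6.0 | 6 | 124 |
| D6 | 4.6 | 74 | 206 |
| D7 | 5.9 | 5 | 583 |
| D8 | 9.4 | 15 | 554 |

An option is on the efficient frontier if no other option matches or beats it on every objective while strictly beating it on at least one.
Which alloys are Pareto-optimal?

D1: not dominated (best density).
D2: not dominated.
D3: not dominated (best cost).
D4: not dominated (best yield strength).
D5: dominated by D7 (density 5.9≤6.0, cost 5≤6, yield strength 583≥124).
D6: dominated by D1 (density 4.1≤4.6, cost 47≤74, yield strength 327≥206).
D7: not dominated.
D8: dominated by D7 (density 5.9≤9.4, cost 5≤15, yield strength 583≥554).

D1, D2, D3, D4, D7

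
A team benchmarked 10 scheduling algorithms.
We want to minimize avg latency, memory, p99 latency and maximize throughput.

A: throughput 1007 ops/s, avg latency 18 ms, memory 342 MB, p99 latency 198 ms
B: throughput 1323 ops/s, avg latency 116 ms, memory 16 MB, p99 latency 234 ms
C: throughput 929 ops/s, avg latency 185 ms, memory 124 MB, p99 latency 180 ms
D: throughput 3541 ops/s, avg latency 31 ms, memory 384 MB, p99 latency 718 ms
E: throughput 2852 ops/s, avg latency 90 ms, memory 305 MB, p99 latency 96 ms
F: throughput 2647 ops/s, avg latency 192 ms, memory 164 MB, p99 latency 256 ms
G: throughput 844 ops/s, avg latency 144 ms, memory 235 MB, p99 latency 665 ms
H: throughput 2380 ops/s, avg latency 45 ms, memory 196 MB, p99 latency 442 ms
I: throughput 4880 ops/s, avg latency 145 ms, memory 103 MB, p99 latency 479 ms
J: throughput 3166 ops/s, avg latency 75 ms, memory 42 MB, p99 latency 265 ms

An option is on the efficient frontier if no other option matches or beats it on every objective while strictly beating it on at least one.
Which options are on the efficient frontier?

A, B, C, D, E, F, H, I, J

A: not dominated (best avg latency).
B: not dominated (best memory).
C: not dominated.
D: not dominated.
E: not dominated (best p99 latency).
F: not dominated.
G: dominated by B (throughput 1323≥844, avg latency 116≤144, memory 16≤235, p99 latency 234≤665).
H: not dominated.
I: not dominated (best throughput).
J: not dominated.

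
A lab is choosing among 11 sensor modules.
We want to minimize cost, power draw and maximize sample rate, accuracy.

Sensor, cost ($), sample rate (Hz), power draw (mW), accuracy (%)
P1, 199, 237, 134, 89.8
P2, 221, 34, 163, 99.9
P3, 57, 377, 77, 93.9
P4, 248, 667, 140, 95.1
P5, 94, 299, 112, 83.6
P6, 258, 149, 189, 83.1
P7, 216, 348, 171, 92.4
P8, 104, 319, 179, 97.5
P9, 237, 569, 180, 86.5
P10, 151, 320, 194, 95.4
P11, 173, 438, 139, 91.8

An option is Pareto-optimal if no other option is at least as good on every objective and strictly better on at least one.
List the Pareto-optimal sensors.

P2, P3, P4, P8, P9, P10, P11

P1: dominated by P3 (cost 57≤199, sample rate 377≥237, power draw 77≤134, accuracy 93.9≥89.8).
P2: not dominated (best accuracy).
P3: not dominated (best cost).
P4: not dominated (best sample rate).
P5: dominated by P3 (cost 57≤94, sample rate 377≥299, power draw 77≤112, accuracy 93.9≥83.6).
P6: dominated by P1 (cost 199≤258, sample rate 237≥149, power draw 134≤189, accuracy 89.8≥83.1).
P7: dominated by P3 (cost 57≤216, sample rate 377≥348, power draw 77≤171, accuracy 93.9≥92.4).
P8: not dominated.
P9: not dominated.
P10: not dominated.
P11: not dominated.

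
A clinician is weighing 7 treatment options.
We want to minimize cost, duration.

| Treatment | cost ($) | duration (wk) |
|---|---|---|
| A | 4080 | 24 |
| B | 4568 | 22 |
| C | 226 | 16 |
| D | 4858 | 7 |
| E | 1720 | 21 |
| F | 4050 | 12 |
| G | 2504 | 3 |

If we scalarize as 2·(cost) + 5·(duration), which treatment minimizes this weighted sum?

C

A: 2·4080 + 5·24 = 8280
B: 2·4568 + 5·22 = 9246
C: 2·226 + 5·16 = 532
D: 2·4858 + 5·7 = 9751
E: 2·1720 + 5·21 = 3545
F: 2·4050 + 5·12 = 8160
G: 2·2504 + 5·3 = 5023
Lowest: C at 532.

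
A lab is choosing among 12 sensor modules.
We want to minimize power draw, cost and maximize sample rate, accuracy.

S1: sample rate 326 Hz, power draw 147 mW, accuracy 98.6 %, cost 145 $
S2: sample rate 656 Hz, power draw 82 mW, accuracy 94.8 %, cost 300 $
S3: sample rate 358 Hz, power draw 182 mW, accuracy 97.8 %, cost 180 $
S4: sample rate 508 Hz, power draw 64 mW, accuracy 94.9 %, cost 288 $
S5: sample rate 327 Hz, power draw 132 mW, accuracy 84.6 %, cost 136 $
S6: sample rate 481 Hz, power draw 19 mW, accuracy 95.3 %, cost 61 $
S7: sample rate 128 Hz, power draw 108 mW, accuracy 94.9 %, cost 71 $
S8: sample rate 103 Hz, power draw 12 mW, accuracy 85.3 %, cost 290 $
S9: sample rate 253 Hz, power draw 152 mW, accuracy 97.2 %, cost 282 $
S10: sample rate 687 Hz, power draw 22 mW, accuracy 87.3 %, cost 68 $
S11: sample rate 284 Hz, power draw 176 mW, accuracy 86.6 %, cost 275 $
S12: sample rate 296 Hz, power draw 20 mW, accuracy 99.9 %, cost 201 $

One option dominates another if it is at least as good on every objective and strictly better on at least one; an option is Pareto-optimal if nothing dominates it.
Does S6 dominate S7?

Yes

S6 vs S7: sample rate 481≥128, power draw 19≤108, accuracy 95.3≥94.9, cost 61≤71 — S6 is at least as good on every objective with at least one strict improvement.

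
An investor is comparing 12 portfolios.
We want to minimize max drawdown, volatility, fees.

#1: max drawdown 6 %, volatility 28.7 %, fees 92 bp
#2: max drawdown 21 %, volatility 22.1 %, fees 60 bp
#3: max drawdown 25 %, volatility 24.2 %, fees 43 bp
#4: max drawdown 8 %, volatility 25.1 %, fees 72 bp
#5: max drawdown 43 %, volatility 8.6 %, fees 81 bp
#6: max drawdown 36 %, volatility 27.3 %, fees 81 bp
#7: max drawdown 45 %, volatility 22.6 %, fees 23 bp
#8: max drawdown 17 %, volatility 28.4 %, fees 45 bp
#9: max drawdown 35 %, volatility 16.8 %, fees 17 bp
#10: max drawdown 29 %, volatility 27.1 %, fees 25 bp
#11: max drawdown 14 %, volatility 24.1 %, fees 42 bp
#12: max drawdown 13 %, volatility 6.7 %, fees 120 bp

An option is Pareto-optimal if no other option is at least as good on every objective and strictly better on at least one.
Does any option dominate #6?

#2 vs #6: max drawdown 21≤36, volatility 22.1≤27.3, fees 60≤81 — #2 is at least as good on every objective and strictly better on at least one, so #2 dominates #6.

Yes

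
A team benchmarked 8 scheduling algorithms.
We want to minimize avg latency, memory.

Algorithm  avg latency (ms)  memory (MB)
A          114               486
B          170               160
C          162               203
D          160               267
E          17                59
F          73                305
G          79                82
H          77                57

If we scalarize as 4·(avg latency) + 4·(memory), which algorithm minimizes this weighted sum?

A: 4·114 + 4·486 = 2400
B: 4·170 + 4·160 = 1320
C: 4·162 + 4·203 = 1460
D: 4·160 + 4·267 = 1708
E: 4·17 + 4·59 = 304
F: 4·73 + 4·305 = 1512
G: 4·79 + 4·82 = 644
H: 4·77 + 4·57 = 536
Lowest: E at 304.

E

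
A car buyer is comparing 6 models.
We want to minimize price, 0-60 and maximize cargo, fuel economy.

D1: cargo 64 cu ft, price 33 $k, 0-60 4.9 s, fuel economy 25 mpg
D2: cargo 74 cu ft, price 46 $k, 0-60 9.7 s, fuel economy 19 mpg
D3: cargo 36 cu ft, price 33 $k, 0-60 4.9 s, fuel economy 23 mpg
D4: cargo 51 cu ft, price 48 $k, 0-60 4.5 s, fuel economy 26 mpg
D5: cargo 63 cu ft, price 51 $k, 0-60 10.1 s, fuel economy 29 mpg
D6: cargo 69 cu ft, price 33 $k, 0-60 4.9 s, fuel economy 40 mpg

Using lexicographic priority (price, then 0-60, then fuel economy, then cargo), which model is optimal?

First minimize price: best is 33, kept {D1, D3, D6}.
Then minimize 0-60: best is 4.9, kept {D1, D3, D6}.
Then maximize fuel economy: best is 40, kept {D6}.

D6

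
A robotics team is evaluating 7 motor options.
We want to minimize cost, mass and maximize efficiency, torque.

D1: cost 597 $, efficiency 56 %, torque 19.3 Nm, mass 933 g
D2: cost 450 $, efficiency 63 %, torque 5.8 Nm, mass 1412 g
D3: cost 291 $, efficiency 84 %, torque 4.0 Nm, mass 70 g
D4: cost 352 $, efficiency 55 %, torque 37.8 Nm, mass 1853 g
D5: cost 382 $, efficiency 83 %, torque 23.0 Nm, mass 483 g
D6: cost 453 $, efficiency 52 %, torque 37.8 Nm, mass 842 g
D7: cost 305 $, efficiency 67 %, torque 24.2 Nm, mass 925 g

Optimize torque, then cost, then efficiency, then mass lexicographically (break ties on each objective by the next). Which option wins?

First maximize torque: best is 37.8, kept {D4, D6}.
Then minimize cost: best is 352, kept {D4}.

D4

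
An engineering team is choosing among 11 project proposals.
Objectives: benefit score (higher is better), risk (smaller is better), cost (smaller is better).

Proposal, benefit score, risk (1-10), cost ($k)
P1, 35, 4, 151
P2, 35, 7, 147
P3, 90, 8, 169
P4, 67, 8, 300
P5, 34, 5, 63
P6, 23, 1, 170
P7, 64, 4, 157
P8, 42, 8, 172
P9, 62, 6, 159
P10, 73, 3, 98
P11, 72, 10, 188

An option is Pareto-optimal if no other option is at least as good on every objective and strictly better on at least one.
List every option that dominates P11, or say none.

P3, P10

P3: benefit score 90≥72, risk 8≤10, cost 169≤188 — dominates P11.
P10: benefit score 73≥72, risk 3≤10, cost 98≤188 — dominates P11.
Others (P1, P2, P4, P5, P6, P7, P8, P9) are each worse than P11 on at least one objective.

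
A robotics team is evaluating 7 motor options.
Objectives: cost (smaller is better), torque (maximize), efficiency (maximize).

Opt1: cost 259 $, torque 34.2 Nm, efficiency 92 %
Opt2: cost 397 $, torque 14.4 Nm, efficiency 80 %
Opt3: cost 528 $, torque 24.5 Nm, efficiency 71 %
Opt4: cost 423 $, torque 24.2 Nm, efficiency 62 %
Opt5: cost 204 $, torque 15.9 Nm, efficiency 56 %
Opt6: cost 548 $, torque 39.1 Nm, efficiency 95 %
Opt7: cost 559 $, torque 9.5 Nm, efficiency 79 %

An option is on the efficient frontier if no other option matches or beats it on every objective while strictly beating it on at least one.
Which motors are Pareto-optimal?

Opt1: not dominated.
Opt2: dominated by Opt1 (cost 259≤397, torque 34.2≥14.4, efficiency 92≥80).
Opt3: dominated by Opt1 (cost 259≤528, torque 34.2≥24.5, efficiency 92≥71).
Opt4: dominated by Opt1 (cost 259≤423, torque 34.2≥24.2, efficiency 92≥62).
Opt5: not dominated (best cost).
Opt6: not dominated (best torque).
Opt7: dominated by Opt1 (cost 259≤559, torque 34.2≥9.5, efficiency 92≥79).

Opt1, Opt5, Opt6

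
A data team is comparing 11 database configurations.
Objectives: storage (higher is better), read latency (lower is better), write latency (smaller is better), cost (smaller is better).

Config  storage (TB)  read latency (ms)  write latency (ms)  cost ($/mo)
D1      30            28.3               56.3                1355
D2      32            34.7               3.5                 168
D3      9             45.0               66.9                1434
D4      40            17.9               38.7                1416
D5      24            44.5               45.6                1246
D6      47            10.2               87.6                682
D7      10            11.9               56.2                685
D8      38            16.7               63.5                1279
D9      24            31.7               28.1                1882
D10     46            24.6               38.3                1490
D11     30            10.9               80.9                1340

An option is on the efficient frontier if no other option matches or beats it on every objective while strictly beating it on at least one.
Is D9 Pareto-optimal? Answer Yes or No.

Yes

D1: worse on write latency (56.3 vs 28.1).
D2: worse on read latency (34.7 vs 31.7).
D3: worse on storage (9 vs 24).
D4: worse on write latency (38.7 vs 28.1).
D5: worse on read latency (44.5 vs 31.7).
D6: worse on write latency (87.6 vs 28.1).
D7: worse on storage (10 vs 24).
D8: worse on write latency (63.5 vs 28.1).
D10: worse on write latency (38.3 vs 28.1).
D11: worse on write latency (80.9 vs 28.1).
No option is at least as good as D9 on every objective and strictly better on one.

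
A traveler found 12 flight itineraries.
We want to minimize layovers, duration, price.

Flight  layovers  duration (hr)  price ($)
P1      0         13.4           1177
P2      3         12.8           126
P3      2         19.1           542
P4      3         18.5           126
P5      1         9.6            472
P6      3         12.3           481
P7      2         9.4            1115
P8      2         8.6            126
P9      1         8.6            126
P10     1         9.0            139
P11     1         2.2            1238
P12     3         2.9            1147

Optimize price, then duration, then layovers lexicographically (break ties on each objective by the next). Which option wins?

First minimize price: best is 126, kept {P2, P4, P8, P9}.
Then minimize duration: best is 8.6, kept {P8, P9}.
Then minimize layovers: best is 1, kept {P9}.

P9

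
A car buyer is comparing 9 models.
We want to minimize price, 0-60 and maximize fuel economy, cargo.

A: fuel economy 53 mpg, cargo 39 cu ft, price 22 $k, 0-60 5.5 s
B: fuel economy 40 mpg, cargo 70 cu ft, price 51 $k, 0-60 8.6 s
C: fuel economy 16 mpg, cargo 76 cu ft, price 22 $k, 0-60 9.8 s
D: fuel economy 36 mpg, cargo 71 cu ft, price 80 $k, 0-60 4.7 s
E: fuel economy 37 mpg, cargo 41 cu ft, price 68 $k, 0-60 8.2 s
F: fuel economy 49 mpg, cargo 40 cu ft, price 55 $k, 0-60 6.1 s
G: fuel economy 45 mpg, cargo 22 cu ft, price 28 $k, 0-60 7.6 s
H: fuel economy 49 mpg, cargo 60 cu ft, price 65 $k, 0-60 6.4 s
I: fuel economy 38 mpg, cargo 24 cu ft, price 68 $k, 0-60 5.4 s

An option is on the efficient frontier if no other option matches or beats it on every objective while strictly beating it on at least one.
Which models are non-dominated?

A: not dominated (best fuel economy).
B: not dominated.
C: not dominated (best cargo).
D: not dominated (best 0-60).
E: dominated by H (fuel economy 49≥37, cargo 60≥41, price 65≤68, 0-60 6.4≤8.2).
F: not dominated.
G: dominated by A (fuel economy 53≥45, cargo 39≥22, price 22≤28, 0-60 5.5≤7.6).
H: not dominated.
I: not dominated.

A, B, C, D, F, H, I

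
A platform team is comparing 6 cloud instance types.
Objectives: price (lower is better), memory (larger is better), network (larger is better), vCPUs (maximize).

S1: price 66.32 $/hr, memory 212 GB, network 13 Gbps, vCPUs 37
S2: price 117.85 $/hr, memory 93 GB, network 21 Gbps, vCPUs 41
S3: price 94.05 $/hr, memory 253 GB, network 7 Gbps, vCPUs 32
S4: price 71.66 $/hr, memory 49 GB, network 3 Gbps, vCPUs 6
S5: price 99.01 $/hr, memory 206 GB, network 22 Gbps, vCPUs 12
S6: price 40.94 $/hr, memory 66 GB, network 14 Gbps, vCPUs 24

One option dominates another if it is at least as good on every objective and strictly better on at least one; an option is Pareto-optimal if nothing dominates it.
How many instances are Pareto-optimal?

5

S1: not dominated.
S2: not dominated (best vCPUs).
S3: not dominated (best memory).
S4: dominated by S1 (price 66.32≤71.66, memory 212≥49, network 13≥3, vCPUs 37≥6).
S5: not dominated (best network).
S6: not dominated (best price).
Pareto-optimal: S1, S2, S3, S5, S6 → 5.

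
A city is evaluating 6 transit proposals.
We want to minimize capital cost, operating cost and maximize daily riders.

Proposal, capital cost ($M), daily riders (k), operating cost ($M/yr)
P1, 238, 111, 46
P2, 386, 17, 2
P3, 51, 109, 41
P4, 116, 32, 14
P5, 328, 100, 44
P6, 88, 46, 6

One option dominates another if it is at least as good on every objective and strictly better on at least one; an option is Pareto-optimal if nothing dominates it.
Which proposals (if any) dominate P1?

P2: worse on capital cost (386 vs 238).
P3: worse on daily riders (109 vs 111).
P4: worse on daily riders (32 vs 111).
P5: worse on capital cost (328 vs 238).
P6: worse on daily riders (46 vs 111).
No option dominates P1.

none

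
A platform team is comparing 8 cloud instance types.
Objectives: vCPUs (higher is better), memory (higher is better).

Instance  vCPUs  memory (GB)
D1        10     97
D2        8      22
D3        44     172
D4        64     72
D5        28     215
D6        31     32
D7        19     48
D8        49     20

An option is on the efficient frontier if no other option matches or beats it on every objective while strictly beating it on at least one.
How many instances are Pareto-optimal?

3

D1: dominated by D3 (vCPUs 44≥10, memory 172≥97).
D2: dominated by D1 (vCPUs 10≥8, memory 97≥22).
D3: not dominated.
D4: not dominated (best vCPUs).
D5: not dominated (best memory).
D6: dominated by D3 (vCPUs 44≥31, memory 172≥32).
D7: dominated by D3 (vCPUs 44≥19, memory 172≥48).
D8: dominated by D4 (vCPUs 64≥49, memory 72≥20).
Pareto-optimal: D3, D4, D5 → 3.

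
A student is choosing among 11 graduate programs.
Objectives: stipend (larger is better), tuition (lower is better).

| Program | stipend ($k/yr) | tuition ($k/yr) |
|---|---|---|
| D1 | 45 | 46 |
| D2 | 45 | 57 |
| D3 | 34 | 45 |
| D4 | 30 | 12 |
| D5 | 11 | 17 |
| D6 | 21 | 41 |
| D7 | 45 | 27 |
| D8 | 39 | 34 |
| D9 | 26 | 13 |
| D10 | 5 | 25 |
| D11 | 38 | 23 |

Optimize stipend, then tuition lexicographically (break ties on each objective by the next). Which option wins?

D7

First maximize stipend: best is 45, kept {D1, D2, D7}.
Then minimize tuition: best is 27, kept {D7}.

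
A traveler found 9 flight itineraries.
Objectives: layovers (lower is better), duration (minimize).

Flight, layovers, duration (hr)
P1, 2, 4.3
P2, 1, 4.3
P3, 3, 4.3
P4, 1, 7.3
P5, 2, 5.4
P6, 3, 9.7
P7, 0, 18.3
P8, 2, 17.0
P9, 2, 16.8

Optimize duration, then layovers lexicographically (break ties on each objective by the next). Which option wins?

First minimize duration: best is 4.3, kept {P1, P2, P3}.
Then minimize layovers: best is 1, kept {P2}.

P2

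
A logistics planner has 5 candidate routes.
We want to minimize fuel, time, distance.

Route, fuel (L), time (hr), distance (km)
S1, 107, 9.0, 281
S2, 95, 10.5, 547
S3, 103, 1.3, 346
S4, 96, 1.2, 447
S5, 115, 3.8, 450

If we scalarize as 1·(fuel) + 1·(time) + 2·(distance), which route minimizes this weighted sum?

S1: 1·107 + 1·9.0 + 2·281 = 678.0
S2: 1·95 + 1·10.5 + 2·547 = 1199.5
S3: 1·103 + 1·1.3 + 2·346 = 796.3
S4: 1·96 + 1·1.2 + 2·447 = 991.2
S5: 1·115 + 1·3.8 + 2·450 = 1018.8
Lowest: S1 at 678.0.

S1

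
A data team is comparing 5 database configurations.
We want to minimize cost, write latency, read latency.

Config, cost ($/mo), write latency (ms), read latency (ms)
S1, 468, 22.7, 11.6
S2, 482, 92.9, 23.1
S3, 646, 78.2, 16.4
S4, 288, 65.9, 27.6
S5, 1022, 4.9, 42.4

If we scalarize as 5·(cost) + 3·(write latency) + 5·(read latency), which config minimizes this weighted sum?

S4

S1: 5·468 + 3·22.7 + 5·11.6 = 2466.1
S2: 5·482 + 3·92.9 + 5·23.1 = 2804.2
S3: 5·646 + 3·78.2 + 5·16.4 = 3546.6
S4: 5·288 + 3·65.9 + 5·27.6 = 1775.7
S5: 5·1022 + 3·4.9 + 5·42.4 = 5336.7
Lowest: S4 at 1775.7.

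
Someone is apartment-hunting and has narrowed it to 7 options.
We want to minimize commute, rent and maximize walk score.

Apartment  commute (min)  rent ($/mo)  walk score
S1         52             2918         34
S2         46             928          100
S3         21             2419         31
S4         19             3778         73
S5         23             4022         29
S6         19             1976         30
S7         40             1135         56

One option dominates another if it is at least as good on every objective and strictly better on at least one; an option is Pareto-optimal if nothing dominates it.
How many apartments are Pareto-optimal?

5

S1: dominated by S2 (commute 46≤52, rent 928≤2918, walk score 100≥34).
S2: not dominated (best rent).
S3: not dominated.
S4: not dominated.
S5: dominated by S3 (commute 21≤23, rent 2419≤4022, walk score 31≥29).
S6: not dominated.
S7: not dominated.
Pareto-optimal: S2, S3, S4, S6, S7 → 5.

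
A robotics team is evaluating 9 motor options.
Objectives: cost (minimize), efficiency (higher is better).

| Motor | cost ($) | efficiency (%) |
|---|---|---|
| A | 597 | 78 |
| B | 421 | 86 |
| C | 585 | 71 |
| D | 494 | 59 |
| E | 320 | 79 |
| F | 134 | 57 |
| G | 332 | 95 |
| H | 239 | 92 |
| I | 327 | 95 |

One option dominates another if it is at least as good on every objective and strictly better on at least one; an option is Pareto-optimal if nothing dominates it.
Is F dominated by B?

No

B vs F: B is worse on cost (421 vs 134), so it does not dominate F.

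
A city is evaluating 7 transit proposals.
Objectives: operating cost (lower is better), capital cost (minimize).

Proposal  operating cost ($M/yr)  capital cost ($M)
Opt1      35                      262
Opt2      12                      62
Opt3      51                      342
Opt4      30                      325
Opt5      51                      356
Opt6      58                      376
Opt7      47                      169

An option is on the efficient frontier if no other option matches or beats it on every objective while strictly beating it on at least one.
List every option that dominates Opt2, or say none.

Opt1: worse on operating cost (35 vs 12).
Opt3: worse on operating cost (51 vs 12).
Opt4: worse on operating cost (30 vs 12).
Opt5: worse on operating cost (51 vs 12).
Opt6: worse on operating cost (58 vs 12).
Opt7: worse on operating cost (47 vs 12).
No option dominates Opt2.

none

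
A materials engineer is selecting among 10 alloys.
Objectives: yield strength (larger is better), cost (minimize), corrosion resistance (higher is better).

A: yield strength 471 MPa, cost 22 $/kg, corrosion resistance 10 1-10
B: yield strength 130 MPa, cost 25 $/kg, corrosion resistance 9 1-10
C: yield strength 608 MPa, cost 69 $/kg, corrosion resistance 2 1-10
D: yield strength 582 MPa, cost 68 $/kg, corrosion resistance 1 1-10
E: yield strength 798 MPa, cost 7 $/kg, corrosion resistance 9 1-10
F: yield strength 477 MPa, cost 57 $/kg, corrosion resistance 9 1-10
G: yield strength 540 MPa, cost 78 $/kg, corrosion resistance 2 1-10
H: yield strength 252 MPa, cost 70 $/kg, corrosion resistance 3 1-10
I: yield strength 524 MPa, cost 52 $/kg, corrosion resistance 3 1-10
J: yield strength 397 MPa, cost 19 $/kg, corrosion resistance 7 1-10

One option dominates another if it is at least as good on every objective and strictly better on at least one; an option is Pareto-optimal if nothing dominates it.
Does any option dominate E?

No

A: worse on yield strength (471 vs 798).
B: worse on yield strength (130 vs 798).
C: worse on yield strength (608 vs 798).
D: worse on yield strength (582 vs 798).
F: worse on yield strength (477 vs 798).
G: worse on yield strength (540 vs 798).
H: worse on yield strength (252 vs 798).
I: worse on yield strength (524 vs 798).
J: worse on yield strength (397 vs 798).
No option is at least as good as E on every objective and strictly better on one.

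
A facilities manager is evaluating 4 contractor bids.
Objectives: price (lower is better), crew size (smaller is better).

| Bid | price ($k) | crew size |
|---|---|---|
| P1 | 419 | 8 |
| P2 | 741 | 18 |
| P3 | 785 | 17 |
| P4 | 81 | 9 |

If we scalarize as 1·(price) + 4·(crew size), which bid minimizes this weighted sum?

P4

P1: 1·419 + 4·8 = 451
P2: 1·741 + 4·18 = 813
P3: 1·785 + 4·17 = 853
P4: 1·81 + 4·9 = 117
Lowest: P4 at 117.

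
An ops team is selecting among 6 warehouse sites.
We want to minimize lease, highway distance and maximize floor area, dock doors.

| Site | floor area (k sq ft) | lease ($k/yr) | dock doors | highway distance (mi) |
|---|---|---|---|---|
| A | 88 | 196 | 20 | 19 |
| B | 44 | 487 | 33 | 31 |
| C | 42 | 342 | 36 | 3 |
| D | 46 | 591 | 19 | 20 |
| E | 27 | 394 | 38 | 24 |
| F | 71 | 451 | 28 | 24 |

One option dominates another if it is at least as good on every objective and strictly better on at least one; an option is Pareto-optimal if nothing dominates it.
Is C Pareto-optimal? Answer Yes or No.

Yes

A: worse on dock doors (20 vs 36).
B: worse on lease (487 vs 342).
D: worse on lease (591 vs 342).
E: worse on floor area (27 vs 42).
F: worse on lease (451 vs 342).
No option is at least as good as C on every objective and strictly better on one.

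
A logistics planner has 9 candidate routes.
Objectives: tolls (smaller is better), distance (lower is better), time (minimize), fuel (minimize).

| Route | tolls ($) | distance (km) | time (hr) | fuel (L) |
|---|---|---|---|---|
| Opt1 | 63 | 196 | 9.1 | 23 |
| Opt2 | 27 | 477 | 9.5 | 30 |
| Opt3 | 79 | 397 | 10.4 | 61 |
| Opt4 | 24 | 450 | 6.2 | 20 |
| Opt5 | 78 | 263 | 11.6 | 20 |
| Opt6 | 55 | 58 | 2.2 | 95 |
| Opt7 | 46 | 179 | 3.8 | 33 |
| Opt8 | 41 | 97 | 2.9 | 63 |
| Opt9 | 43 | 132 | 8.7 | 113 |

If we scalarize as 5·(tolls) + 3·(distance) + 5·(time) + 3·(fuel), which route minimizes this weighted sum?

Opt1: 5·63 + 3·196 + 5·9.1 + 3·23 = 1017.5
Opt2: 5·27 + 3·477 + 5·9.5 + 3·30 = 1703.5
Opt3: 5·79 + 3·397 + 5·10.4 + 3·61 = 1821.0
Opt4: 5·24 + 3·450 + 5·6.2 + 3·20 = 1561.0
Opt5: 5·78 + 3·263 + 5·11.6 + 3·20 = 1297.0
Opt6: 5·55 + 3·58 + 5·2.2 + 3·95 = 745.0
Opt7: 5·46 + 3·179 + 5·3.8 + 3·33 = 885.0
Opt8: 5·41 + 3·97 + 5·2.9 + 3·63 = 699.5
Opt9: 5·43 + 3·132 + 5·8.7 + 3·113 = 993.5
Lowest: Opt8 at 699.5.

Opt8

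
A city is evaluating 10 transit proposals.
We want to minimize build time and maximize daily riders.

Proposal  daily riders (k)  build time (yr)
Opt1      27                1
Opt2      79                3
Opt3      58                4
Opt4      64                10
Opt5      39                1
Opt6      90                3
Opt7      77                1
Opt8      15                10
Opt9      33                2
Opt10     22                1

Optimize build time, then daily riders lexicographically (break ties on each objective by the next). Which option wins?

Opt7

First minimize build time: best is 1, kept {Opt1, Opt5, Opt7, Opt10}.
Then maximize daily riders: best is 77, kept {Opt7}.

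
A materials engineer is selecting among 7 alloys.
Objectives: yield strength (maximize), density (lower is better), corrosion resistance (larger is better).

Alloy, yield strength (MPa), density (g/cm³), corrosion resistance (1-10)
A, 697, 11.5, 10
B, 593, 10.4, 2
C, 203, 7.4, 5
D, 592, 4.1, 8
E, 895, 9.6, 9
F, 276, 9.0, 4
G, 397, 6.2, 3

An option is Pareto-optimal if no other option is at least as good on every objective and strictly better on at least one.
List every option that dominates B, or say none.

E: yield strength 895≥593, density 9.6≤10.4, corrosion resistance 9≥2 — dominates B.
Others (A, C, D, F, G) are each worse than B on at least one objective.

E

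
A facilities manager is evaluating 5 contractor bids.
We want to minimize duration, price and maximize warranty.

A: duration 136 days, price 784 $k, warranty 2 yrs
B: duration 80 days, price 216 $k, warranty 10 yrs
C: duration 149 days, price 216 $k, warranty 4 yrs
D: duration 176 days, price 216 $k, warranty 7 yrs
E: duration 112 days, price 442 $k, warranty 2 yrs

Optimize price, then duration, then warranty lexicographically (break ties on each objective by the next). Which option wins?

B

First minimize price: best is 216, kept {B, C, D}.
Then minimize duration: best is 80, kept {B}.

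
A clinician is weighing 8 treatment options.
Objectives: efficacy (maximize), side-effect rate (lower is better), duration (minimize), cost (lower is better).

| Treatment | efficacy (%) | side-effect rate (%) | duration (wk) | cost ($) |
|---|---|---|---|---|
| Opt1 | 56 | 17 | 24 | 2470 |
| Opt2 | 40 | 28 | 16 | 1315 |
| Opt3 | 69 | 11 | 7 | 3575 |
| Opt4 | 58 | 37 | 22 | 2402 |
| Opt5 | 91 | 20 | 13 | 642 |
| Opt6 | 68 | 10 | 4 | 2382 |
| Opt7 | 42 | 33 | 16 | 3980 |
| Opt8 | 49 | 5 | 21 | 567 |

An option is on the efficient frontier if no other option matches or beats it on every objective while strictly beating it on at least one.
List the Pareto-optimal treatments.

Opt3, Opt5, Opt6, Opt8

Opt1: dominated by Opt6 (efficacy 68≥56, side-effect rate 10≤17, duration 4≤24, cost 2382≤2470).
Opt2: dominated by Opt5 (efficacy 91≥40, side-effect rate 20≤28, duration 13≤16, cost 642≤1315).
Opt3: not dominated.
Opt4: dominated by Opt5 (efficacy 91≥58, side-effect rate 20≤37, duration 13≤22, cost 642≤2402).
Opt5: not dominated (best efficacy).
Opt6: not dominated (best duration).
Opt7: dominated by Opt3 (efficacy 69≥42, side-effect rate 11≤33, duration 7≤16, cost 3575≤3980).
Opt8: not dominated (best side-effect rate).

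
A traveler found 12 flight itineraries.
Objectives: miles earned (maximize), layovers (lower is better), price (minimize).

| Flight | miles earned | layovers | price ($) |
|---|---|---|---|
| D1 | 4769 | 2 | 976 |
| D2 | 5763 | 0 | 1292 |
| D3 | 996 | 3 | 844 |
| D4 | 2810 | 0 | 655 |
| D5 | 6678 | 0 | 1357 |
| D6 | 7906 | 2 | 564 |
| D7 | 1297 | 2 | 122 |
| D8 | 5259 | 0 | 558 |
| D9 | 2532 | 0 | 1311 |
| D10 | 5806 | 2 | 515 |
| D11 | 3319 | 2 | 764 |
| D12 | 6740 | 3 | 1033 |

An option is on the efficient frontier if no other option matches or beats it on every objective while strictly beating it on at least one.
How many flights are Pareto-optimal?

6

D1: dominated by D6 (miles earned 7906≥4769, layovers 2≤2, price 564≤976).
D2: not dominated.
D3: dominated by D4 (miles earned 2810≥996, layovers 0≤3, price 655≤844).
D4: dominated by D8 (miles earned 5259≥2810, layovers 0≤0, price 558≤655).
D5: not dominated.
D6: not dominated (best miles earned).
D7: not dominated (best price).
D8: not dominated.
D9: dominated by D2 (miles earned 5763≥2532, layovers 0≤0, price 1292≤1311).
D10: not dominated.
D11: dominated by D6 (miles earned 7906≥3319, layovers 2≤2, price 564≤764).
D12: dominated by D6 (miles earned 7906≥6740, layovers 2≤3, price 564≤1033).
Pareto-optimal: D2, D5, D6, D7, D8, D10 → 6.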